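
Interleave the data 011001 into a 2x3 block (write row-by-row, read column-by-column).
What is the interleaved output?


Matrix:
  011
  001
Read columns: 001011

001011


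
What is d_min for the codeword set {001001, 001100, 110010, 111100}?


Comparing all pairs, minimum distance: 2
Can detect 1 errors, correct 0 errors

2


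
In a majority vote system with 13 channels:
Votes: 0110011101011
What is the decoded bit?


Ones: 8 out of 13
Threshold: 7

1 (8/13 voted 1)


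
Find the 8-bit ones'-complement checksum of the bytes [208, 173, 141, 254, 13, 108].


Sum = 897 mod 256 = 129
Complement = 126

126


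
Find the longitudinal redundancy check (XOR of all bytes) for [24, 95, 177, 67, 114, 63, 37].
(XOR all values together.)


XOR chain: 24 ^ 95 ^ 177 ^ 67 ^ 114 ^ 63 ^ 37 = 221

221


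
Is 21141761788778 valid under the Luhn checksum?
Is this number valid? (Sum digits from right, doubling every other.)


Luhn sum = 64
64 mod 10 = 4

Invalid (Luhn sum mod 10 = 4)


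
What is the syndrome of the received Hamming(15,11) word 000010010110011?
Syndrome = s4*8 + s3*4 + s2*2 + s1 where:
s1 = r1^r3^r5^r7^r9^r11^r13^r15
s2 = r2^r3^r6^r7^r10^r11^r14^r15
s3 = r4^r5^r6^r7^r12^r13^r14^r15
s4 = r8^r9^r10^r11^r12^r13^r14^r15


s1=1, s2=0, s3=1, s4=1

Syndrome = 13 (error at position 13)


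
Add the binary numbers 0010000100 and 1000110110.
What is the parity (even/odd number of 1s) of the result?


0010000100 = 132
1000110110 = 566
Sum = 698 = 1010111010
1s count = 6

even parity (6 ones in 1010111010)


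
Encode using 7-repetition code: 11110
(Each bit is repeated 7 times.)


Each bit -> 7 copies

11111111111111111111111111110000000


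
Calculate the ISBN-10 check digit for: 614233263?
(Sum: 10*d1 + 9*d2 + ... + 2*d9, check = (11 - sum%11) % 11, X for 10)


Weighted sum: 180
180 mod 11 = 4

Check digit: 7


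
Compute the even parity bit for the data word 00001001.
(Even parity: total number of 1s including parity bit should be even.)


Number of 1s in data: 2
Parity bit: 0

0


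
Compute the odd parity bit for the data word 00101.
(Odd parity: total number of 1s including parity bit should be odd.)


Number of 1s in data: 2
Parity bit: 1

1


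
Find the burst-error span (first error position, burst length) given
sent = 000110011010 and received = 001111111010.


XOR: 001001100000

Burst at position 2, length 5


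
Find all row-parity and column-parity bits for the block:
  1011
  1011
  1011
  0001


Row parities: 1111
Column parities: 1010

Row P: 1111, Col P: 1010, Corner: 0


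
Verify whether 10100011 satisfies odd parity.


Number of 1s: 4

No, parity error (4 ones)


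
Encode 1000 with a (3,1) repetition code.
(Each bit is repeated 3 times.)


Each bit -> 3 copies

111000000000


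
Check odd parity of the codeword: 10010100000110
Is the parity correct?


Number of 1s: 5

Yes, parity is correct (5 ones)


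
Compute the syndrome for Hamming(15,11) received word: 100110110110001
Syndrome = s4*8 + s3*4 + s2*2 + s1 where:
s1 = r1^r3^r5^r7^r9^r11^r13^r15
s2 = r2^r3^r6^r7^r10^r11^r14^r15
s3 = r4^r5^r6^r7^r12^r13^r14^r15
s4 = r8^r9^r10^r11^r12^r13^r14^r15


s1=1, s2=0, s3=0, s4=0

Syndrome = 1 (error at position 1)


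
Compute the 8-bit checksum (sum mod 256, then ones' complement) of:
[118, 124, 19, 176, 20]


Sum = 457 mod 256 = 201
Complement = 54

54


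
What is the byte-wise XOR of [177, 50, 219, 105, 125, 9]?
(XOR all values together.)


XOR chain: 177 ^ 50 ^ 219 ^ 105 ^ 125 ^ 9 = 69

69


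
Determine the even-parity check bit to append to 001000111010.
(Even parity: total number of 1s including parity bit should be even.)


Number of 1s in data: 5
Parity bit: 1

1


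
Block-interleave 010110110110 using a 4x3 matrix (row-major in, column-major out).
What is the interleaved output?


Matrix:
  010
  110
  110
  110
Read columns: 011111110000

011111110000


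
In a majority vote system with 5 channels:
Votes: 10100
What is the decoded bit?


Ones: 2 out of 5
Threshold: 3

0 (2/5 voted 1)


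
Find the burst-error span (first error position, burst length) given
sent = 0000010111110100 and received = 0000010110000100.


XOR: 0000000001110000

Burst at position 9, length 3


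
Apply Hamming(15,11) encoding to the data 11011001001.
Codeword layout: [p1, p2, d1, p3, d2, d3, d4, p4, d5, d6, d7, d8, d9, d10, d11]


Parity bits: p1=1, p2=1, p3=0, p4=1

111010111001001


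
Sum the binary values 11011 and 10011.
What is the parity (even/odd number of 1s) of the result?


11011 = 27
10011 = 19
Sum = 46 = 101110
1s count = 4

even parity (4 ones in 101110)


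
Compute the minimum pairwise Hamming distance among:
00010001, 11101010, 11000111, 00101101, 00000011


Comparing all pairs, minimum distance: 2
Can detect 1 errors, correct 0 errors

2


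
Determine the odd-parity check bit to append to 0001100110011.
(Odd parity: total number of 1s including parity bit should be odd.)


Number of 1s in data: 6
Parity bit: 1

1


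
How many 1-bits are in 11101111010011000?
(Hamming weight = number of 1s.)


Counting 1s in 11101111010011000

10


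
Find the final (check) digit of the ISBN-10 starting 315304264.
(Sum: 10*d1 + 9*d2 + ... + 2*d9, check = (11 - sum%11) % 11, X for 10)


Weighted sum: 154
154 mod 11 = 0

Check digit: 0


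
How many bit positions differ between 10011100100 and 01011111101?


XOR: 11000011001
Count of 1s: 5

5


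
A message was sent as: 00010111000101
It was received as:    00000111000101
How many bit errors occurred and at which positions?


XOR: 00010000000000

1 error(s) at position(s): 3


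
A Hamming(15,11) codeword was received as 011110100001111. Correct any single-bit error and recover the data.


Syndrome = 7: error at position 7

Data: 11000001111 (corrected bit 7)


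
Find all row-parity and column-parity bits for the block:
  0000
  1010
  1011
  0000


Row parities: 0010
Column parities: 0001

Row P: 0010, Col P: 0001, Corner: 1


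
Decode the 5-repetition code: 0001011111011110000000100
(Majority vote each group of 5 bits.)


Groups: 00010, 11111, 01111, 00000, 00100
Majority votes: 01100

01100


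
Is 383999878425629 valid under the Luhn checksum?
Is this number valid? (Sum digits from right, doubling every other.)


Luhn sum = 91
91 mod 10 = 1

Invalid (Luhn sum mod 10 = 1)


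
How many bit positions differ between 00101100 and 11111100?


XOR: 11010000
Count of 1s: 3

3


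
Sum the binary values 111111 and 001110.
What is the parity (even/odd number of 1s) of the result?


111111 = 63
001110 = 14
Sum = 77 = 1001101
1s count = 4

even parity (4 ones in 1001101)


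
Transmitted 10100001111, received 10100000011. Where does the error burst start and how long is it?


XOR: 00000001100

Burst at position 7, length 2


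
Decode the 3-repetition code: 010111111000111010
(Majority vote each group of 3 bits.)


Groups: 010, 111, 111, 000, 111, 010
Majority votes: 011010

011010


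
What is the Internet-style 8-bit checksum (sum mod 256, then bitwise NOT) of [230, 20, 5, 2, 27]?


Sum = 284 mod 256 = 28
Complement = 227

227


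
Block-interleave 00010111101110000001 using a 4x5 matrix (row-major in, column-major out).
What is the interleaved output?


Matrix:
  00010
  11110
  11100
  00001
Read columns: 01100110011011000001

01100110011011000001


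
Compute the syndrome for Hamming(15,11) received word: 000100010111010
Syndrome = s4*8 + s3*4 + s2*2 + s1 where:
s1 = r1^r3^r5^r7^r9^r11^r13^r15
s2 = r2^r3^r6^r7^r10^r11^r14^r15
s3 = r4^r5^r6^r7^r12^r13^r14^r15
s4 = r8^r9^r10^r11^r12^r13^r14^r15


s1=1, s2=1, s3=1, s4=1

Syndrome = 15 (error at position 15)


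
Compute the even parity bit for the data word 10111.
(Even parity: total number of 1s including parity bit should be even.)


Number of 1s in data: 4
Parity bit: 0

0


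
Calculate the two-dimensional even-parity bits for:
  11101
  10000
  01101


Row parities: 011
Column parities: 00000

Row P: 011, Col P: 00000, Corner: 0


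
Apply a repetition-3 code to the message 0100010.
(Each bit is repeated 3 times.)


Each bit -> 3 copies

000111000000000111000


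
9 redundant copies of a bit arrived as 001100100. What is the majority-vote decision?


Ones: 3 out of 9
Threshold: 5

0 (3/9 voted 1)


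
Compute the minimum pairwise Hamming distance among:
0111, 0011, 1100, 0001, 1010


Comparing all pairs, minimum distance: 1
Can detect 0 errors, correct 0 errors

1


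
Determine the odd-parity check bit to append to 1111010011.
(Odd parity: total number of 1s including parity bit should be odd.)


Number of 1s in data: 7
Parity bit: 0

0


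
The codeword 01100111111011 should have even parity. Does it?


Number of 1s: 10

Yes, parity is correct (10 ones)


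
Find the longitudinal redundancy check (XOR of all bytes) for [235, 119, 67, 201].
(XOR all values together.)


XOR chain: 235 ^ 119 ^ 67 ^ 201 = 22

22


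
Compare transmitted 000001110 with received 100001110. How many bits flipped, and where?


XOR: 100000000

1 error(s) at position(s): 0


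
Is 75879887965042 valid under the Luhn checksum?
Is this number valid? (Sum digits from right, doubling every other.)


Luhn sum = 81
81 mod 10 = 1

Invalid (Luhn sum mod 10 = 1)


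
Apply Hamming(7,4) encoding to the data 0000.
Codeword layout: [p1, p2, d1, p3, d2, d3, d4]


Parity bits: p1=0, p2=0, p3=0

0000000


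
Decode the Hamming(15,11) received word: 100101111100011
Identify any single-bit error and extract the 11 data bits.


Syndrome = 14: error at position 14

Data: 00111100001 (corrected bit 14)


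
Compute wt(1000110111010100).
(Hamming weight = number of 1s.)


Counting 1s in 1000110111010100

8


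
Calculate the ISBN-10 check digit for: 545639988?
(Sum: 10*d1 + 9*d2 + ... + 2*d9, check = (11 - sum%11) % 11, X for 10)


Weighted sum: 307
307 mod 11 = 10

Check digit: 1


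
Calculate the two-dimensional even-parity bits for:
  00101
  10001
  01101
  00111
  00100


Row parities: 00111
Column parities: 11010

Row P: 00111, Col P: 11010, Corner: 1


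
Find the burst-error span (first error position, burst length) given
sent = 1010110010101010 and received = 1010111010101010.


XOR: 0000001000000000

Burst at position 6, length 1


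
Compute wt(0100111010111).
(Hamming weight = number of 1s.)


Counting 1s in 0100111010111

8


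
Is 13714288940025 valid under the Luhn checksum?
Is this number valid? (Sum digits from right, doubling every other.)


Luhn sum = 58
58 mod 10 = 8

Invalid (Luhn sum mod 10 = 8)


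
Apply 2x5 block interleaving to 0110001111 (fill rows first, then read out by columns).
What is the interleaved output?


Matrix:
  01100
  01111
Read columns: 0011110101

0011110101


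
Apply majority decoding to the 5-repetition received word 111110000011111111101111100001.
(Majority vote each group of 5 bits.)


Groups: 11111, 00000, 11111, 11110, 11111, 00001
Majority votes: 101110

101110


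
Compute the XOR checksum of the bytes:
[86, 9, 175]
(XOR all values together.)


XOR chain: 86 ^ 9 ^ 175 = 240

240


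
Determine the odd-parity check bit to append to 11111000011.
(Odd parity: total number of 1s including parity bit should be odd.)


Number of 1s in data: 7
Parity bit: 0

0


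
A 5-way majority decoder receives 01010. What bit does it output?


Ones: 2 out of 5
Threshold: 3

0 (2/5 voted 1)


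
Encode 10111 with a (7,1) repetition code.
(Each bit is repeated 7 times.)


Each bit -> 7 copies

11111110000000111111111111111111111


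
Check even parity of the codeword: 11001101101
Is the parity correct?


Number of 1s: 7

No, parity error (7 ones)


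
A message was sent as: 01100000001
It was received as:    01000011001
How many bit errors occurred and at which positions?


XOR: 00100011000

3 error(s) at position(s): 2, 6, 7


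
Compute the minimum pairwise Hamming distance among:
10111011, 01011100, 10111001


Comparing all pairs, minimum distance: 1
Can detect 0 errors, correct 0 errors

1


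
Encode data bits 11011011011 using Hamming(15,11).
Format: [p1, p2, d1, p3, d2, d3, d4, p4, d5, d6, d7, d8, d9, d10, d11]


Parity bits: p1=0, p2=1, p3=1, p4=1

011110111011011


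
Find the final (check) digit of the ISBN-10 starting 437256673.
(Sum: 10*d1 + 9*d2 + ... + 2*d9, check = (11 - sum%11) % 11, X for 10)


Weighted sum: 248
248 mod 11 = 6

Check digit: 5


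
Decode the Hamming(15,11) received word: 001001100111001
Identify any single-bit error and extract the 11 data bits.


Syndrome = 0: no error detected

Data: 10110111001 (no errors)


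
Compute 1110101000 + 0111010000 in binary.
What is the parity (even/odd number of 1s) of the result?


1110101000 = 936
0111010000 = 464
Sum = 1400 = 10101111000
1s count = 6

even parity (6 ones in 10101111000)


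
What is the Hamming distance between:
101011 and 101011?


XOR: 000000
Count of 1s: 0

0


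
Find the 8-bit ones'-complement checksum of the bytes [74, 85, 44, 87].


Sum = 290 mod 256 = 34
Complement = 221

221


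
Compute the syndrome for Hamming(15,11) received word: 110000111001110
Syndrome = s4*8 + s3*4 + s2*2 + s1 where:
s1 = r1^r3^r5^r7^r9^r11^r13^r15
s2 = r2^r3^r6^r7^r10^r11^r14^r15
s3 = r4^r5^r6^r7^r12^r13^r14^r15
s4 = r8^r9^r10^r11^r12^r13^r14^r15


s1=0, s2=1, s3=0, s4=1

Syndrome = 10 (error at position 10)


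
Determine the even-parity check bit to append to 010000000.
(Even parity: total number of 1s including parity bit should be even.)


Number of 1s in data: 1
Parity bit: 1

1


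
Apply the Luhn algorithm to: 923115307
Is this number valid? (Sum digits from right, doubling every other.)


Luhn sum = 30
30 mod 10 = 0

Valid (Luhn sum mod 10 = 0)


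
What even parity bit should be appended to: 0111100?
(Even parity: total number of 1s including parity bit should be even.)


Number of 1s in data: 4
Parity bit: 0

0


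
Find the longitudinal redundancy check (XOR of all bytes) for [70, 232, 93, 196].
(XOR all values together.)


XOR chain: 70 ^ 232 ^ 93 ^ 196 = 55

55


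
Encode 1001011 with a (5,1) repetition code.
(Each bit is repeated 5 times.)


Each bit -> 5 copies

11111000000000011111000001111111111


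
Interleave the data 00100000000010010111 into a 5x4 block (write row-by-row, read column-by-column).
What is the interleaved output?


Matrix:
  0010
  0000
  0000
  1001
  0111
Read columns: 00010000011000100011

00010000011000100011


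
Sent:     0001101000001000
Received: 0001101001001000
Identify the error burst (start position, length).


XOR: 0000000001000000

Burst at position 9, length 1


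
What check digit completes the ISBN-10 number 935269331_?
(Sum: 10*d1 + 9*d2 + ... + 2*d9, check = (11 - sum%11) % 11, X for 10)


Weighted sum: 275
275 mod 11 = 0

Check digit: 0


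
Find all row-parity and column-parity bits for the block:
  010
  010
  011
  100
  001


Row parities: 11011
Column parities: 110

Row P: 11011, Col P: 110, Corner: 0


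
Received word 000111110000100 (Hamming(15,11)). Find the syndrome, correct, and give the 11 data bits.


Syndrome = 5: error at position 5

Data: 00110000100 (corrected bit 5)


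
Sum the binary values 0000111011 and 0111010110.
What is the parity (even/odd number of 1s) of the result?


0000111011 = 59
0111010110 = 470
Sum = 529 = 1000010001
1s count = 3

odd parity (3 ones in 1000010001)


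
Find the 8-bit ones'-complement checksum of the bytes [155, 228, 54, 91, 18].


Sum = 546 mod 256 = 34
Complement = 221

221


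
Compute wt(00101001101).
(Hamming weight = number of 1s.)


Counting 1s in 00101001101

5


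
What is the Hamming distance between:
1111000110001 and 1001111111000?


XOR: 0110111001001
Count of 1s: 7

7


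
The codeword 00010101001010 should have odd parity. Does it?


Number of 1s: 5

Yes, parity is correct (5 ones)


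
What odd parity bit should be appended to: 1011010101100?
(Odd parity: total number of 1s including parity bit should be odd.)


Number of 1s in data: 7
Parity bit: 0

0


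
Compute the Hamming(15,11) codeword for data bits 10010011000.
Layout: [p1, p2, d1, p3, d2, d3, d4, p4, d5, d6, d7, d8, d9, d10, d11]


Parity bits: p1=1, p2=1, p3=0, p4=0

111000100011000


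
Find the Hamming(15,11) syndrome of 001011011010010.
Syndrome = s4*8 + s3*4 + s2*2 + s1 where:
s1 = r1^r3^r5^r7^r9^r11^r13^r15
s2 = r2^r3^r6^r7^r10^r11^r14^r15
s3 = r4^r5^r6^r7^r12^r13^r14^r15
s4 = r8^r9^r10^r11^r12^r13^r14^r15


s1=0, s2=0, s3=1, s4=0

Syndrome = 4 (error at position 4)


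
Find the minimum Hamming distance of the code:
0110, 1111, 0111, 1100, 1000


Comparing all pairs, minimum distance: 1
Can detect 0 errors, correct 0 errors

1


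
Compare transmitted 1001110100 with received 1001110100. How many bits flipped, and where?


XOR: 0000000000

0 errors (received matches sent)


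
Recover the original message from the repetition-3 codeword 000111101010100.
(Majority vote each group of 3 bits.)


Groups: 000, 111, 101, 010, 100
Majority votes: 01100

01100


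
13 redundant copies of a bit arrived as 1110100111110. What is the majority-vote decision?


Ones: 9 out of 13
Threshold: 7

1 (9/13 voted 1)


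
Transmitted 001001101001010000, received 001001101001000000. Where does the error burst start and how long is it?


XOR: 000000000000010000

Burst at position 13, length 1


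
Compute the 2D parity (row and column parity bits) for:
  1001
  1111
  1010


Row parities: 000
Column parities: 1100

Row P: 000, Col P: 1100, Corner: 0


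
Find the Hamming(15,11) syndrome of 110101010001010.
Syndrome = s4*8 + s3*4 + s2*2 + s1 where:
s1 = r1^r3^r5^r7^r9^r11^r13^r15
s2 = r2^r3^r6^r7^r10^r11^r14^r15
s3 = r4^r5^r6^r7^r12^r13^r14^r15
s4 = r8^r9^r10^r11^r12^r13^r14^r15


s1=1, s2=1, s3=0, s4=1

Syndrome = 11 (error at position 11)


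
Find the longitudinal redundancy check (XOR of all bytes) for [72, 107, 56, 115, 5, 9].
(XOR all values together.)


XOR chain: 72 ^ 107 ^ 56 ^ 115 ^ 5 ^ 9 = 100

100


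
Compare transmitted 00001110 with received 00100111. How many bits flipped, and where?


XOR: 00101001

3 error(s) at position(s): 2, 4, 7


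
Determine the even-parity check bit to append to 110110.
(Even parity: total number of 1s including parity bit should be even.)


Number of 1s in data: 4
Parity bit: 0

0


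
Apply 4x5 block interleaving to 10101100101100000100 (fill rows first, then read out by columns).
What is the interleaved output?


Matrix:
  10101
  10010
  11000
  00100
Read columns: 11100010100101001000

11100010100101001000


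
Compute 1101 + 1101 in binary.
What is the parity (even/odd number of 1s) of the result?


1101 = 13
1101 = 13
Sum = 26 = 11010
1s count = 3

odd parity (3 ones in 11010)


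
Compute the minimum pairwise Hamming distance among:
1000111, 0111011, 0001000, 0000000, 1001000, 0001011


Comparing all pairs, minimum distance: 1
Can detect 0 errors, correct 0 errors

1


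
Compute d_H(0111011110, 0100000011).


XOR: 0011011101
Count of 1s: 6

6


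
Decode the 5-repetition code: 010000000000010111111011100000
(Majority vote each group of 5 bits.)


Groups: 01000, 00000, 00010, 11111, 10111, 00000
Majority votes: 000110

000110


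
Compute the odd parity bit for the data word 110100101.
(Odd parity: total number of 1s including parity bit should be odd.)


Number of 1s in data: 5
Parity bit: 0

0


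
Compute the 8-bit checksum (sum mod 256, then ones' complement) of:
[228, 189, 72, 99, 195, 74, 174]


Sum = 1031 mod 256 = 7
Complement = 248

248


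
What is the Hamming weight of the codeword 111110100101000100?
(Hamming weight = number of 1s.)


Counting 1s in 111110100101000100

9


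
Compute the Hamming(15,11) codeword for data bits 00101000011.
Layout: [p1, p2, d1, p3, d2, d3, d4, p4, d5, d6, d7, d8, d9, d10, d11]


Parity bits: p1=0, p2=1, p3=1, p4=1

010101011000011


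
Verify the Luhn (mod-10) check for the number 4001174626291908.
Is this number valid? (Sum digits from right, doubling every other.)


Luhn sum = 74
74 mod 10 = 4

Invalid (Luhn sum mod 10 = 4)


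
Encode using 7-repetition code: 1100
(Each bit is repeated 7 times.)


Each bit -> 7 copies

1111111111111100000000000000


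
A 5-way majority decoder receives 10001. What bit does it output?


Ones: 2 out of 5
Threshold: 3

0 (2/5 voted 1)


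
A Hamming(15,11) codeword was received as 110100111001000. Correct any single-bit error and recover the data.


Syndrome = 13: error at position 13

Data: 00011001100 (corrected bit 13)


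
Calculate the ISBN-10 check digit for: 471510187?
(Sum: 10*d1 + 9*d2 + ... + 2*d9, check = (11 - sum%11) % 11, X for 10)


Weighted sum: 194
194 mod 11 = 7

Check digit: 4


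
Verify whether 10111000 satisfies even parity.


Number of 1s: 4

Yes, parity is correct (4 ones)


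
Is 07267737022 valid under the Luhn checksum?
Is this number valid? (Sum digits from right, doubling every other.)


Luhn sum = 36
36 mod 10 = 6

Invalid (Luhn sum mod 10 = 6)


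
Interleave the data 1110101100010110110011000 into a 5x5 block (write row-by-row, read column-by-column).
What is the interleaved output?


Matrix:
  11101
  01100
  01011
  01100
  11000
Read columns: 1000111111110100010010100

1000111111110100010010100


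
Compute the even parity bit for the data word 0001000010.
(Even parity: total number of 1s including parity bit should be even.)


Number of 1s in data: 2
Parity bit: 0

0


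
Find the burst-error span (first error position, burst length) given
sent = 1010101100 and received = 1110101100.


XOR: 0100000000

Burst at position 1, length 1


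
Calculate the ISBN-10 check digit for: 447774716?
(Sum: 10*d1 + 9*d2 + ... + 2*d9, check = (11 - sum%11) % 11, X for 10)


Weighted sum: 286
286 mod 11 = 0

Check digit: 0


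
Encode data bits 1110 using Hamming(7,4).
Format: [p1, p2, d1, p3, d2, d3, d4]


Parity bits: p1=0, p2=0, p3=0

0010110


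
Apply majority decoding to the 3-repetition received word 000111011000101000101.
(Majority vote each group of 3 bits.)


Groups: 000, 111, 011, 000, 101, 000, 101
Majority votes: 0110101

0110101


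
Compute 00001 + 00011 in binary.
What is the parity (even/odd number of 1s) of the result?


00001 = 1
00011 = 3
Sum = 4 = 100
1s count = 1

odd parity (1 ones in 100)


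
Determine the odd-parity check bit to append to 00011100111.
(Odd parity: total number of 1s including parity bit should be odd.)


Number of 1s in data: 6
Parity bit: 1

1


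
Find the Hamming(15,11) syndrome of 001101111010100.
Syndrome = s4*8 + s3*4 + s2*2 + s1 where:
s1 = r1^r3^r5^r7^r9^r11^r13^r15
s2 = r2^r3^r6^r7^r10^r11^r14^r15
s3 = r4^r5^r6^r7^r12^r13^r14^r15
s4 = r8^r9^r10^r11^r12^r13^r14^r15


s1=1, s2=0, s3=0, s4=0

Syndrome = 1 (error at position 1)


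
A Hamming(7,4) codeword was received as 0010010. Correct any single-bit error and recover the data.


Syndrome = 5: error at position 5

Data: 1110 (corrected bit 5)


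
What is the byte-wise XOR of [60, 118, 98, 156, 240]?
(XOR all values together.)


XOR chain: 60 ^ 118 ^ 98 ^ 156 ^ 240 = 68

68


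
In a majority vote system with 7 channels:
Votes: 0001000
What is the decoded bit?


Ones: 1 out of 7
Threshold: 4

0 (1/7 voted 1)


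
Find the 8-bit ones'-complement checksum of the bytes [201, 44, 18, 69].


Sum = 332 mod 256 = 76
Complement = 179

179


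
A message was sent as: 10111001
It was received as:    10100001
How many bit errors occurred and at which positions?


XOR: 00011000

2 error(s) at position(s): 3, 4


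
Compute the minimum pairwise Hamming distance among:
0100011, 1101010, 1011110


Comparing all pairs, minimum distance: 3
Can detect 2 errors, correct 1 errors

3


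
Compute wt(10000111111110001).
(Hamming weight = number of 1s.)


Counting 1s in 10000111111110001

10


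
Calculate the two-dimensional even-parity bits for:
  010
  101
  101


Row parities: 100
Column parities: 010

Row P: 100, Col P: 010, Corner: 1


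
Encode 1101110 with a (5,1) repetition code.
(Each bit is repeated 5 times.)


Each bit -> 5 copies

11111111110000011111111111111100000


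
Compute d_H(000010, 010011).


XOR: 010001
Count of 1s: 2

2


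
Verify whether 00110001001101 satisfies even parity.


Number of 1s: 6

Yes, parity is correct (6 ones)


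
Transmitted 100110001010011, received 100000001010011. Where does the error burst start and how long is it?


XOR: 000110000000000

Burst at position 3, length 2


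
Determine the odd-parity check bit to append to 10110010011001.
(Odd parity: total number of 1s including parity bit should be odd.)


Number of 1s in data: 7
Parity bit: 0

0


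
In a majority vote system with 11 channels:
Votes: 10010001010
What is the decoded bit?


Ones: 4 out of 11
Threshold: 6

0 (4/11 voted 1)


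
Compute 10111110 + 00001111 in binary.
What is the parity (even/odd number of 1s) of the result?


10111110 = 190
00001111 = 15
Sum = 205 = 11001101
1s count = 5

odd parity (5 ones in 11001101)


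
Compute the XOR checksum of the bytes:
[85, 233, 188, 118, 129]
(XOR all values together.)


XOR chain: 85 ^ 233 ^ 188 ^ 118 ^ 129 = 247

247


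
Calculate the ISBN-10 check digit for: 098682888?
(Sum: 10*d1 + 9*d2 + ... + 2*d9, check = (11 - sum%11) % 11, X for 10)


Weighted sum: 317
317 mod 11 = 9

Check digit: 2


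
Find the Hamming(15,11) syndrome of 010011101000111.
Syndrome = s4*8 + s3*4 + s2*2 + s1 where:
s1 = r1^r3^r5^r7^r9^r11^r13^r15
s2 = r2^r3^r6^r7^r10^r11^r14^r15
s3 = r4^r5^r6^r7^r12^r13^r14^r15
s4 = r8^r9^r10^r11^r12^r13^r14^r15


s1=1, s2=1, s3=0, s4=0

Syndrome = 3 (error at position 3)


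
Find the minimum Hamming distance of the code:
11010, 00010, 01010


Comparing all pairs, minimum distance: 1
Can detect 0 errors, correct 0 errors

1


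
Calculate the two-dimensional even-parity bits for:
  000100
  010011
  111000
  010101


Row parities: 1111
Column parities: 111010

Row P: 1111, Col P: 111010, Corner: 0


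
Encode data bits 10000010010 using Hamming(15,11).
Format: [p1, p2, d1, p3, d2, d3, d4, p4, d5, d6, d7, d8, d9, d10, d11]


Parity bits: p1=0, p2=1, p3=1, p4=0

011100000010010


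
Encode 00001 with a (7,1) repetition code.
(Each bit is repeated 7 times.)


Each bit -> 7 copies

00000000000000000000000000001111111


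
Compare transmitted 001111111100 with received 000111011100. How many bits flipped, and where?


XOR: 001000100000

2 error(s) at position(s): 2, 6


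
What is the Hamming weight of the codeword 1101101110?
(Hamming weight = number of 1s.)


Counting 1s in 1101101110

7


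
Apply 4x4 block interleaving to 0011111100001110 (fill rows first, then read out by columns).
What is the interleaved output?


Matrix:
  0011
  1111
  0000
  1110
Read columns: 0101010111011100

0101010111011100


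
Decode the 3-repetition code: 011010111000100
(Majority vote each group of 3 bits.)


Groups: 011, 010, 111, 000, 100
Majority votes: 10100

10100


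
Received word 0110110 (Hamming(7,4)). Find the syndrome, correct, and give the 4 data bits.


Syndrome = 2: error at position 2

Data: 1110 (corrected bit 2)


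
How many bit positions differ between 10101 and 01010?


XOR: 11111
Count of 1s: 5

5


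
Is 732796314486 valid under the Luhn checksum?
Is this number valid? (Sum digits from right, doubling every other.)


Luhn sum = 66
66 mod 10 = 6

Invalid (Luhn sum mod 10 = 6)


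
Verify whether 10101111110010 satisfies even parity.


Number of 1s: 9

No, parity error (9 ones)


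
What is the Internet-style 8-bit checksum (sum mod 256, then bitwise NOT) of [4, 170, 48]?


Sum = 222 mod 256 = 222
Complement = 33

33


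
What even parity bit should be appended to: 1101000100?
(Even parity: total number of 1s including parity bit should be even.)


Number of 1s in data: 4
Parity bit: 0

0


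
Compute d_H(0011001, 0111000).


XOR: 0100001
Count of 1s: 2

2


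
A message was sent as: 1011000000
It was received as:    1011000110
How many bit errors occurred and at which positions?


XOR: 0000000110

2 error(s) at position(s): 7, 8


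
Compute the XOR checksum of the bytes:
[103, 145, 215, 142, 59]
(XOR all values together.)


XOR chain: 103 ^ 145 ^ 215 ^ 142 ^ 59 = 148

148


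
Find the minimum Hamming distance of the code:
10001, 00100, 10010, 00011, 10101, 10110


Comparing all pairs, minimum distance: 1
Can detect 0 errors, correct 0 errors

1


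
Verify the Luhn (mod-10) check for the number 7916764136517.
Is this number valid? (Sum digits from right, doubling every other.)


Luhn sum = 56
56 mod 10 = 6

Invalid (Luhn sum mod 10 = 6)


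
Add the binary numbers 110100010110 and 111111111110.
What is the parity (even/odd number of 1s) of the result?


110100010110 = 3350
111111111110 = 4094
Sum = 7444 = 1110100010100
1s count = 6

even parity (6 ones in 1110100010100)


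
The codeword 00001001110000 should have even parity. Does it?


Number of 1s: 4

Yes, parity is correct (4 ones)


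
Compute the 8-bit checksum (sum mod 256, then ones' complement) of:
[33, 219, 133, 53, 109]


Sum = 547 mod 256 = 35
Complement = 220

220


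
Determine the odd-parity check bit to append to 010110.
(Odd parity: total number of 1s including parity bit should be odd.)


Number of 1s in data: 3
Parity bit: 0

0


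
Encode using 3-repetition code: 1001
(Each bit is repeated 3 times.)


Each bit -> 3 copies

111000000111


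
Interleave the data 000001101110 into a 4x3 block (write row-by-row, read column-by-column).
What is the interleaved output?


Matrix:
  000
  001
  101
  110
Read columns: 001100010110

001100010110


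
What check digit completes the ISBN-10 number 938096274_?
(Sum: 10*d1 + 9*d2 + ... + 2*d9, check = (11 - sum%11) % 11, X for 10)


Weighted sum: 302
302 mod 11 = 5

Check digit: 6


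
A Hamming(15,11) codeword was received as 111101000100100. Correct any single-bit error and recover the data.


Syndrome = 5: error at position 5

Data: 11100100100 (corrected bit 5)


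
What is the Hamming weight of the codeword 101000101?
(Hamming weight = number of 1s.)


Counting 1s in 101000101

4


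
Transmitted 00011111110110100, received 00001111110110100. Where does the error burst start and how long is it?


XOR: 00010000000000000

Burst at position 3, length 1


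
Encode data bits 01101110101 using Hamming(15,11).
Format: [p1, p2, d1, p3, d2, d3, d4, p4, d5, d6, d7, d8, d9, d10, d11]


Parity bits: p1=1, p2=0, p3=0, p4=1

100011011110101


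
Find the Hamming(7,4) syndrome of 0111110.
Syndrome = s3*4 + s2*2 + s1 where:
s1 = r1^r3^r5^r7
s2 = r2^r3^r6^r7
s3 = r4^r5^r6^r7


s1=0, s2=1, s3=1

Syndrome = 6 (error at position 6)


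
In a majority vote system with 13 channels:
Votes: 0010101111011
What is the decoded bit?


Ones: 8 out of 13
Threshold: 7

1 (8/13 voted 1)


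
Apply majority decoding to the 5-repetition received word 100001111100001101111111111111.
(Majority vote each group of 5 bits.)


Groups: 10000, 11111, 00001, 10111, 11111, 11111
Majority votes: 010111

010111


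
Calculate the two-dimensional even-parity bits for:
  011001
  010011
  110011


Row parities: 110
Column parities: 111001

Row P: 110, Col P: 111001, Corner: 0


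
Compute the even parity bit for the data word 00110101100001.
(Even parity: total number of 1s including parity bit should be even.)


Number of 1s in data: 6
Parity bit: 0

0


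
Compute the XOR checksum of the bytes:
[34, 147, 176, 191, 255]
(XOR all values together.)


XOR chain: 34 ^ 147 ^ 176 ^ 191 ^ 255 = 65

65


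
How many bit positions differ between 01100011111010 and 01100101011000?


XOR: 00000110100010
Count of 1s: 4

4


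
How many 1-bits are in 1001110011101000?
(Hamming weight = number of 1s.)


Counting 1s in 1001110011101000

8


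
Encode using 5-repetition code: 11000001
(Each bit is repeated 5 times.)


Each bit -> 5 copies

1111111111000000000000000000000000011111


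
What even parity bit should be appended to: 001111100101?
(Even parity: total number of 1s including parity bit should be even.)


Number of 1s in data: 7
Parity bit: 1

1


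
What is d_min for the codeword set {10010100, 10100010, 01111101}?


Comparing all pairs, minimum distance: 4
Can detect 3 errors, correct 1 errors

4


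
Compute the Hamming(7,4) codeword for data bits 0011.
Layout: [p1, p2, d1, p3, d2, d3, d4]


Parity bits: p1=1, p2=0, p3=0

1000011


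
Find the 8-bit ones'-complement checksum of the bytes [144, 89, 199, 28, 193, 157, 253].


Sum = 1063 mod 256 = 39
Complement = 216

216


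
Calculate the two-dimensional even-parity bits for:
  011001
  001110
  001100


Row parities: 110
Column parities: 011011

Row P: 110, Col P: 011011, Corner: 0


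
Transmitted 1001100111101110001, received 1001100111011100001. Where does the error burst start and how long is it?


XOR: 0000000000110010000

Burst at position 10, length 5


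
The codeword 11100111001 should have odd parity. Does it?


Number of 1s: 7

Yes, parity is correct (7 ones)


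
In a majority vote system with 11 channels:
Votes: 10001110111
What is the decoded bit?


Ones: 7 out of 11
Threshold: 6

1 (7/11 voted 1)


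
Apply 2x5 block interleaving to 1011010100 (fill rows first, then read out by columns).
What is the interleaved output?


Matrix:
  10110
  10100
Read columns: 1100111000

1100111000


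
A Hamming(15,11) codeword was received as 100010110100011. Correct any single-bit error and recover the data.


Syndrome = 0: no error detected

Data: 01010100011 (no errors)


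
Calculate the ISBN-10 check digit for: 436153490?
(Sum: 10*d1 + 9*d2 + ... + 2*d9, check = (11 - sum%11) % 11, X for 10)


Weighted sum: 210
210 mod 11 = 1

Check digit: X


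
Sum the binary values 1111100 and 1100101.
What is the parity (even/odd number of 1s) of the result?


1111100 = 124
1100101 = 101
Sum = 225 = 11100001
1s count = 4

even parity (4 ones in 11100001)


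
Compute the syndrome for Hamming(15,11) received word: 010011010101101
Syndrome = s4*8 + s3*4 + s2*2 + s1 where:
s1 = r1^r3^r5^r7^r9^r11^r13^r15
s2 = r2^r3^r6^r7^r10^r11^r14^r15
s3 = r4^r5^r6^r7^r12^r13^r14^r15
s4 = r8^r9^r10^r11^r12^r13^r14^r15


s1=1, s2=0, s3=1, s4=1

Syndrome = 13 (error at position 13)


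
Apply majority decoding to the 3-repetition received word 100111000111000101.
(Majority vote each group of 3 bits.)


Groups: 100, 111, 000, 111, 000, 101
Majority votes: 010101

010101


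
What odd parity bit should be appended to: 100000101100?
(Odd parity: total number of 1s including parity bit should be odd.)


Number of 1s in data: 4
Parity bit: 1

1


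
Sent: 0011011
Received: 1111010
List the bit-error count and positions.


XOR: 1100001

3 error(s) at position(s): 0, 1, 6


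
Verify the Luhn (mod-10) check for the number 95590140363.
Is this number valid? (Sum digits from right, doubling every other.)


Luhn sum = 39
39 mod 10 = 9

Invalid (Luhn sum mod 10 = 9)


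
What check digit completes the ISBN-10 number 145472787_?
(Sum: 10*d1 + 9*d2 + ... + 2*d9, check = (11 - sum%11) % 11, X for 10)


Weighted sum: 232
232 mod 11 = 1

Check digit: X


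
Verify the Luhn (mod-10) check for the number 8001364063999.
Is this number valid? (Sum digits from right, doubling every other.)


Luhn sum = 59
59 mod 10 = 9

Invalid (Luhn sum mod 10 = 9)


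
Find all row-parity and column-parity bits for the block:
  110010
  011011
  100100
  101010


Row parities: 1001
Column parities: 100111

Row P: 1001, Col P: 100111, Corner: 0


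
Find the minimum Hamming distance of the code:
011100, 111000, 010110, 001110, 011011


Comparing all pairs, minimum distance: 2
Can detect 1 errors, correct 0 errors

2


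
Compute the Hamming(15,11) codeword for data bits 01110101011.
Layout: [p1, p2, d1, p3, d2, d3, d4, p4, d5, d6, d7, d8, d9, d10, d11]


Parity bits: p1=1, p2=1, p3=0, p4=0

110011100101011


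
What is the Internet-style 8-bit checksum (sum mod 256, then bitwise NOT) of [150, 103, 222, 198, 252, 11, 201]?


Sum = 1137 mod 256 = 113
Complement = 142

142


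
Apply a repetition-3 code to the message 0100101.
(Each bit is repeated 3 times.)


Each bit -> 3 copies

000111000000111000111


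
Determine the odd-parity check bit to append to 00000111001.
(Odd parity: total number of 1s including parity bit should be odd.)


Number of 1s in data: 4
Parity bit: 1

1


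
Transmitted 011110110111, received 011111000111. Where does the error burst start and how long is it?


XOR: 000001110000

Burst at position 5, length 3


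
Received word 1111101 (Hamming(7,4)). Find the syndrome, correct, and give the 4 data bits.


Syndrome = 6: error at position 6

Data: 1111 (corrected bit 6)


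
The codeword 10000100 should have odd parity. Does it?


Number of 1s: 2

No, parity error (2 ones)


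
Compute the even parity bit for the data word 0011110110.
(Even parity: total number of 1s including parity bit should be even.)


Number of 1s in data: 6
Parity bit: 0

0


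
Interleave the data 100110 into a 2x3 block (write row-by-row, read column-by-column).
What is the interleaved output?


Matrix:
  100
  110
Read columns: 110100

110100


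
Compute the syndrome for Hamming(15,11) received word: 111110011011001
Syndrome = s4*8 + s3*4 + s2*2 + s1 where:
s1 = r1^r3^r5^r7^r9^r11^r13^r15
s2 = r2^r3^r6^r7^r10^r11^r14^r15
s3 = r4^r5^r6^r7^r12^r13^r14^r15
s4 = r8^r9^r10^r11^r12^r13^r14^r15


s1=0, s2=0, s3=0, s4=1

Syndrome = 8 (error at position 8)


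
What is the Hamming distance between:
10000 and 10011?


XOR: 00011
Count of 1s: 2

2


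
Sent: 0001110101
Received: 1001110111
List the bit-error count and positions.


XOR: 1000000010

2 error(s) at position(s): 0, 8


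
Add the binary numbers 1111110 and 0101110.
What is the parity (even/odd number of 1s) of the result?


1111110 = 126
0101110 = 46
Sum = 172 = 10101100
1s count = 4

even parity (4 ones in 10101100)


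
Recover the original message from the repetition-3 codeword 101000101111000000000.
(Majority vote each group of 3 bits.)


Groups: 101, 000, 101, 111, 000, 000, 000
Majority votes: 1011000

1011000


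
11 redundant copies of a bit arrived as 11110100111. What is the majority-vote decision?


Ones: 8 out of 11
Threshold: 6

1 (8/11 voted 1)


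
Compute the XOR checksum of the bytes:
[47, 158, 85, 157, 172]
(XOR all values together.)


XOR chain: 47 ^ 158 ^ 85 ^ 157 ^ 172 = 213

213


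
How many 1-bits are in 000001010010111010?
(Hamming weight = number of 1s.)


Counting 1s in 000001010010111010

7


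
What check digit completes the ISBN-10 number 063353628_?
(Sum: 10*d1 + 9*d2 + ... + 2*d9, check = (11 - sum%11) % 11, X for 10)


Weighted sum: 190
190 mod 11 = 3

Check digit: 8
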